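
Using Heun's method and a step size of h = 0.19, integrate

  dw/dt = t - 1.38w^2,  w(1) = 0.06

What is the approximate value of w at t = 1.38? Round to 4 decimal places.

0.4661

Heun: k1 = f(t_n, w_n); k2 = f(t_n + h, w_n + h·k1); w_{n+1} = w_n + (h/2)·(k1 + k2).
t=1.000000, w=0.060000:
  k1 = f(1.000000, 0.060000) = 0.995032
  k2 = f(1.190000, 0.249056) = 1.104400
  w ← 0.060000 + (0.19/2)·(0.995032 + 1.104400) = 0.259446
t=1.190000, w=0.259446:
  k1 = f(1.190000, 0.259446) = 1.097109
  k2 = f(1.380000, 0.467897) = 1.077880
  w ← 0.259446 + (0.19/2)·(1.097109 + 1.077880) = 0.466070
w(1.38) ≈ 0.4661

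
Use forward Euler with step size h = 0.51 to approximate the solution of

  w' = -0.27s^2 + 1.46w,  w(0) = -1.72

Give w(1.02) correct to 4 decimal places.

Euler: w_{n+1} = w_n + h·f(s_n, w_n).
s=0.000000, w=-1.720000: f=-2.511200 → w ← -1.720000 + 0.51·(-2.511200) = -3.000712
s=0.510000, w=-3.000712: f=-4.451267 → w ← -3.000712 + 0.51·(-4.451267) = -5.270858
w(1.02) ≈ -5.2709

-5.2709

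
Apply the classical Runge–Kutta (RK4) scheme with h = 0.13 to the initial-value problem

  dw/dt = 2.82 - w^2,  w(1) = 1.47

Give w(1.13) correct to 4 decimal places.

1.5410

RK4: k1 = f(t_n, w_n); k2 = f(t_n + h/2, w_n + (h/2)·k1); k3 = f(t_n + h/2, w_n + (h/2)·k2); k4 = f(t_n + h, w_n + h·k3); w_{n+1} = w_n + (h/6)·(k1 + 2k2 + 2k3 + k4).
t=1.000000, w=1.470000:
  k1 = f(1.000000, 1.470000) = 0.659100
  k2 = f(1.065000, 1.512841) = 0.531311
  k3 = f(1.065000, 1.504535) = 0.556374
  k4 = f(1.130000, 1.542329) = 0.441222
  w ← 1.470000 + (0.13/6)·(k1 + 2k2 + 2k3 + k4) = 1.540973
w(1.13) ≈ 1.5410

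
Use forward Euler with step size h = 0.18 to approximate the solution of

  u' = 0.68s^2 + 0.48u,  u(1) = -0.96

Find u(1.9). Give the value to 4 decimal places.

-0.1191

Euler: u_{n+1} = u_n + h·f(s_n, u_n).
s=1.000000, u=-0.960000: f=0.219200 → u ← -0.960000 + 0.18·0.219200 = -0.920544
s=1.180000, u=-0.920544: f=0.504971 → u ← -0.920544 + 0.18·0.504971 = -0.829649
s=1.360000, u=-0.829649: f=0.859496 → u ← -0.829649 + 0.18·0.859496 = -0.674940
s=1.540000, u=-0.674940: f=1.288717 → u ← -0.674940 + 0.18·1.288717 = -0.442971
s=1.720000, u=-0.442971: f=1.799086 → u ← -0.442971 + 0.18·1.799086 = -0.119135
u(1.9) ≈ -0.1191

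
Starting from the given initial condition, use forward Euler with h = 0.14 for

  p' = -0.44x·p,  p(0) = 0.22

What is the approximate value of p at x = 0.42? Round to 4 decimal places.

0.2143

Euler: p_{n+1} = p_n + h·f(x_n, p_n).
x=0.000000, p=0.220000: f=0.000000 → p ← 0.220000 + 0.14·0.000000 = 0.220000
x=0.140000, p=0.220000: f=-0.013552 → p ← 0.220000 + 0.14·(-0.013552) = 0.218103
x=0.280000, p=0.218103: f=-0.026870 → p ← 0.218103 + 0.14·(-0.026870) = 0.214341
p(0.42) ≈ 0.2143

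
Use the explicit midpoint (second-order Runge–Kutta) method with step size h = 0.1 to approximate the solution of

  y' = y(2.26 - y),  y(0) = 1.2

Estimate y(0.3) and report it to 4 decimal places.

Midpoint: k1 = f(t_n, y_n); k2 = f(t_n + h/2, y_n + (h/2)·k1); y_{n+1} = y_n + h·k2.
t=0.000000, y=1.200000:
  k1 = f(0.000000, 1.200000) = 1.272000
  k2 = f(0.050000, 1.263600) = 1.259051
  y ← 1.200000 + 0.1·1.259051 = 1.325905
t=0.100000, y=1.325905:
  k1 = f(0.100000, 1.325905) = 1.238521
  k2 = f(0.150000, 1.387831) = 1.210423
  y ← 1.325905 + 0.1·1.210423 = 1.446947
t=0.200000, y=1.446947:
  k1 = f(0.200000, 1.446947) = 1.176444
  k2 = f(0.250000, 1.505770) = 1.135697
  y ← 1.446947 + 0.1·1.135697 = 1.560517
y(0.3) ≈ 1.5605

1.5605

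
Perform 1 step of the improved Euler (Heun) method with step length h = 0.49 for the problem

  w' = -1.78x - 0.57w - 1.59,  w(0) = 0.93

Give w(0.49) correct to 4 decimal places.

Heun: k1 = f(x_n, w_n); k2 = f(x_n + h, w_n + h·k1); w_{n+1} = w_n + (h/2)·(k1 + k2).
x=0.000000, w=0.930000:
  k1 = f(0.000000, 0.930000) = -2.120100
  k2 = f(0.490000, -0.108849) = -2.400156
  w ← 0.930000 + (0.49/2)·(-2.120100 + (-2.400156)) = -0.177463
w(0.49) ≈ -0.1775

-0.1775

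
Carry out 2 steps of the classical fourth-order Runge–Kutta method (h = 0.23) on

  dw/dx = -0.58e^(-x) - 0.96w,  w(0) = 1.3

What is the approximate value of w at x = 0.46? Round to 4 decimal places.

RK4: k1 = f(x_n, w_n); k2 = f(x_n + h/2, w_n + (h/2)·k1); k3 = f(x_n + h/2, w_n + (h/2)·k2); k4 = f(x_n + h, w_n + h·k3); w_{n+1} = w_n + (h/6)·(k1 + 2k2 + 2k3 + k4).
x=0.000000, w=1.300000:
  k1 = f(0.000000, 1.300000) = -1.828000
  k2 = f(0.115000, 1.089780) = -1.563181
  k3 = f(0.115000, 1.120234) = -1.592417
  k4 = f(0.230000, 0.933744) = -1.357224
  w ← 1.300000 + (0.23/6)·(k1 + 2k2 + 2k3 + k4) = 0.935971
x=0.230000, w=0.935971:
  k1 = f(0.230000, 0.935971) = -1.359361
  k2 = f(0.345000, 0.779644) = -1.159226
  k3 = f(0.345000, 0.802660) = -1.181321
  k4 = f(0.460000, 0.664267) = -1.003841
  w ← 0.935971 + (0.23/6)·(k1 + 2k2 + 2k3 + k4) = 0.665939
w(0.46) ≈ 0.6659

0.6659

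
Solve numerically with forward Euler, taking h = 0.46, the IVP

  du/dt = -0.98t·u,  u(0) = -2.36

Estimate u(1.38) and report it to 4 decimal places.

Euler: u_{n+1} = u_n + h·f(t_n, u_n).
t=0.000000, u=-2.360000: f=0.000000 → u ← -2.360000 + 0.46·0.000000 = -2.360000
t=0.460000, u=-2.360000: f=1.063888 → u ← -2.360000 + 0.46·1.063888 = -1.870612
t=0.920000, u=-1.870612: f=1.686543 → u ← -1.870612 + 0.46·1.686543 = -1.094802
u(1.38) ≈ -1.0948

-1.0948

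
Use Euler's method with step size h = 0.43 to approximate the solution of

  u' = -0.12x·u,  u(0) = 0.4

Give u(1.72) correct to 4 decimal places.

0.3489

Euler: u_{n+1} = u_n + h·f(x_n, u_n).
x=0.000000, u=0.400000: f=0.000000 → u ← 0.400000 + 0.43·0.000000 = 0.400000
x=0.430000, u=0.400000: f=-0.020640 → u ← 0.400000 + 0.43·(-0.020640) = 0.391125
x=0.860000, u=0.391125: f=-0.040364 → u ← 0.391125 + 0.43·(-0.040364) = 0.373768
x=1.290000, u=0.373768: f=-0.057859 → u ← 0.373768 + 0.43·(-0.057859) = 0.348889
u(1.72) ≈ 0.3489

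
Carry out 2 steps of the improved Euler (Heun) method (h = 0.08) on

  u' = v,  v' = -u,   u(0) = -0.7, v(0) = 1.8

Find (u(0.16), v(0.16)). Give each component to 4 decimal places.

Heun on (u,v): k1 = f(t_n, state_n); k2 = f(t_n + h, state_n + h·k1); state_{n+1} = state_n + (h/2)·(k1 + k2).
0.000000: (-0.700000, 1.800000)
  k1 = (1.800000, 0.700000)
  predictor → (-0.556000, 1.856000)
  k2 = (1.856000, 0.556000)
  → (-0.553760, 1.850240)
0.080000: (-0.553760, 1.850240)
  k1 = (1.850240, 0.553760)
  predictor → (-0.405741, 1.894541)
  k2 = (1.894541, 0.405741)
  → (-0.403969, 1.888620)
(u(0.16), v(0.16)) ≈ (-0.4040, 1.8886)

-0.4040, 1.8886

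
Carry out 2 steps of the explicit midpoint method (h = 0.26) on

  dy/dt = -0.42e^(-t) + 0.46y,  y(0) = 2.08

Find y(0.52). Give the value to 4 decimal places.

2.4463

Midpoint: k1 = f(t_n, y_n); k2 = f(t_n + h/2, y_n + (h/2)·k1); y_{n+1} = y_n + h·k2.
t=0.000000, y=2.080000:
  k1 = f(0.000000, 2.080000) = 0.536800
  k2 = f(0.130000, 2.149784) = 0.620101
  y ← 2.080000 + 0.26·0.620101 = 2.241226
t=0.260000, y=2.241226:
  k1 = f(0.260000, 2.241226) = 0.707122
  k2 = f(0.390000, 2.333152) = 0.788886
  y ← 2.241226 + 0.26·0.788886 = 2.446337
y(0.52) ≈ 2.4463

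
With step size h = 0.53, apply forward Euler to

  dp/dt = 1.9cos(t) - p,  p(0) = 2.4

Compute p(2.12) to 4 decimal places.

Euler: p_{n+1} = p_n + h·f(t_n, p_n).
t=0.000000, p=2.400000: f=-0.500000 → p ← 2.400000 + 0.53·(-0.500000) = 2.135000
t=0.530000, p=2.135000: f=-0.495667 → p ← 2.135000 + 0.53·(-0.495667) = 1.872297
t=1.060000, p=1.872297: f=-0.943440 → p ← 1.872297 + 0.53·(-0.943440) = 1.372274
t=1.590000, p=1.372274: f=-1.408758 → p ← 1.372274 + 0.53·(-1.408758) = 0.625632
p(2.12) ≈ 0.6256

0.6256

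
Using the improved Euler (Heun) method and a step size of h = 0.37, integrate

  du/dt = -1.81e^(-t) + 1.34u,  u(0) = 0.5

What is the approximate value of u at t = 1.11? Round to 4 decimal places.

Heun: k1 = f(t_n, u_n); k2 = f(t_n + h, u_n + h·k1); u_{n+1} = u_n + (h/2)·(k1 + k2).
t=0.000000, u=0.500000:
  k1 = f(0.000000, 0.500000) = -1.140000
  k2 = f(0.370000, 0.078200) = -1.145441
  u ← 0.500000 + (0.37/2)·(-1.140000 + (-1.145441)) = 0.077193
t=0.370000, u=0.077193:
  k1 = f(0.370000, 0.077193) = -1.146790
  k2 = f(0.740000, -0.347119) = -1.328716
  u ← 0.077193 + (0.37/2)·(-1.146790 + (-1.328716)) = -0.380775
t=0.740000, u=-0.380775:
  k1 = f(0.740000, -0.380775) = -1.373815
  k2 = f(1.110000, -0.889087) = -1.787878
  u ← -0.380775 + (0.37/2)·(-1.373815 + (-1.787878)) = -0.965688
u(1.11) ≈ -0.9657

-0.9657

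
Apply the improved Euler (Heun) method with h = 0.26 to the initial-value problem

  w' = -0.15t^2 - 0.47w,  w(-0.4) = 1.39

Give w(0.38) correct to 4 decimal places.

0.9583

Heun: k1 = f(t_n, w_n); k2 = f(t_n + h, w_n + h·k1); w_{n+1} = w_n + (h/2)·(k1 + k2).
t=-0.400000, w=1.390000:
  k1 = f(-0.400000, 1.390000) = -0.677300
  k2 = f(-0.140000, 1.213902) = -0.573474
  w ← 1.390000 + (0.26/2)·(-0.677300 + (-0.573474)) = 1.227399
t=-0.140000, w=1.227399:
  k1 = f(-0.140000, 1.227399) = -0.579818
  k2 = f(0.120000, 1.076647) = -0.508184
  w ← 1.227399 + (0.26/2)·(-0.579818 + (-0.508184)) = 1.085959
t=0.120000, w=1.085959:
  k1 = f(0.120000, 1.085959) = -0.512561
  k2 = f(0.380000, 0.952693) = -0.469426
  w ← 1.085959 + (0.26/2)·(-0.512561 + (-0.469426)) = 0.958301
w(0.38) ≈ 0.9583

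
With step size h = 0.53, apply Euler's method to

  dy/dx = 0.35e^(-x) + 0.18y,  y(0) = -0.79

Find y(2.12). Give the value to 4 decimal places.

Euler: y_{n+1} = y_n + h·f(x_n, y_n).
x=0.000000, y=-0.790000: f=0.207800 → y ← -0.790000 + 0.53·0.207800 = -0.679866
x=0.530000, y=-0.679866: f=0.083636 → y ← -0.679866 + 0.53·0.083636 = -0.635539
x=1.060000, y=-0.635539: f=0.006863 → y ← -0.635539 + 0.53·0.006863 = -0.631902
x=1.590000, y=-0.631902: f=-0.042368 → y ← -0.631902 + 0.53·(-0.042368) = -0.654357
y(2.12) ≈ -0.6544

-0.6544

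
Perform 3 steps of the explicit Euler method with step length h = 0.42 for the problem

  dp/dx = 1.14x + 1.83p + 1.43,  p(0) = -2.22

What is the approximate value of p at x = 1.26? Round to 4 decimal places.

Euler: p_{n+1} = p_n + h·f(x_n, p_n).
x=0.000000, p=-2.220000: f=-2.632600 → p ← -2.220000 + 0.42·(-2.632600) = -3.325692
x=0.420000, p=-3.325692: f=-4.177216 → p ← -3.325692 + 0.42·(-4.177216) = -5.080123
x=0.840000, p=-5.080123: f=-6.909025 → p ← -5.080123 + 0.42·(-6.909025) = -7.981913
p(1.26) ≈ -7.9819

-7.9819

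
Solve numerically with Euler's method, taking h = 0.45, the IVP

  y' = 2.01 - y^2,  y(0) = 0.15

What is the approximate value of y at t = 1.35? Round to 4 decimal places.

1.4059

Euler: y_{n+1} = y_n + h·f(t_n, y_n).
t=0.000000, y=0.150000: f=1.987500 → y ← 0.150000 + 0.45·1.987500 = 1.044375
t=0.450000, y=1.044375: f=0.919281 → y ← 1.044375 + 0.45·0.919281 = 1.458051
t=0.900000, y=1.458051: f=-0.115914 → y ← 1.458051 + 0.45·(-0.115914) = 1.405890
y(1.35) ≈ 1.4059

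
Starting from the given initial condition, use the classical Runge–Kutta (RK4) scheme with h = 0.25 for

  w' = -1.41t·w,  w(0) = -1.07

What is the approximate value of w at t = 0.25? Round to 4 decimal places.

RK4: k1 = f(t_n, w_n); k2 = f(t_n + h/2, w_n + (h/2)·k1); k3 = f(t_n + h/2, w_n + (h/2)·k2); k4 = f(t_n + h, w_n + h·k3); w_{n+1} = w_n + (h/6)·(k1 + 2k2 + 2k3 + k4).
t=0.000000, w=-1.070000:
  k1 = f(0.000000, -1.070000) = 0.000000
  k2 = f(0.125000, -1.070000) = 0.188587
  k3 = f(0.125000, -1.046427) = 0.184433
  k4 = f(0.250000, -1.023892) = 0.360922
  w ← -1.070000 + (0.25/6)·(k1 + 2k2 + 2k3 + k4) = -1.023877
w(0.25) ≈ -1.0239

-1.0239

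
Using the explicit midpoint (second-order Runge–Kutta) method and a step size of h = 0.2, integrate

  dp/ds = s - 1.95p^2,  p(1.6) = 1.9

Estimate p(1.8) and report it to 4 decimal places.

Midpoint: k1 = f(s_n, p_n); k2 = f(s_n + h/2, p_n + (h/2)·k1); p_{n+1} = p_n + h·k2.
s=1.600000, p=1.900000:
  k1 = f(1.600000, 1.900000) = -5.439500
  k2 = f(1.700000, 1.356050) = -1.885800
  p ← 1.900000 + 0.2·(-1.885800) = 1.522840
p(1.8) ≈ 1.5228

1.5228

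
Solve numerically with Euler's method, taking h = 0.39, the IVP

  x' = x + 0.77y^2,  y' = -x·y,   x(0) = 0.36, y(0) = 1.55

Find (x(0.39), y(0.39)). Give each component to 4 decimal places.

Euler on (x,y): x_{n+1} = x_n + h·x', y_{n+1} = y_n + h·y'.
0.000000: (0.360000, 1.550000); f=(2.209925, -0.558000) → (1.221871, 1.332380)
(x(0.39), y(0.39)) ≈ (1.2219, 1.3324)

1.2219, 1.3324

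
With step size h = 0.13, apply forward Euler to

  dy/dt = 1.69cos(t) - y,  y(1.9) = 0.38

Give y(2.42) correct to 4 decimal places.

Euler: y_{n+1} = y_n + h·f(t_n, y_n).
t=1.900000, y=0.380000: f=-0.926359 → y ← 0.380000 + 0.13·(-0.926359) = 0.259573
t=2.030000, y=0.259573: f=-1.008639 → y ← 0.259573 + 0.13·(-1.008639) = 0.128450
t=2.160000, y=0.128450: f=-1.067582 → y ← 0.128450 + 0.13·(-1.067582) = -0.010335
t=2.290000, y=-0.010335: f=-1.103012 → y ← -0.010335 + 0.13·(-1.103012) = -0.153727
y(2.42) ≈ -0.1537

-0.1537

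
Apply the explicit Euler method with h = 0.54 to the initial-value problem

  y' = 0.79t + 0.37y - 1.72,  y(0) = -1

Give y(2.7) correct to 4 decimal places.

Euler: y_{n+1} = y_n + h·f(t_n, y_n).
t=0.000000, y=-1.000000: f=-2.090000 → y ← -1.000000 + 0.54·(-2.090000) = -2.128600
t=0.540000, y=-2.128600: f=-2.080982 → y ← -2.128600 + 0.54·(-2.080982) = -3.252330
t=1.080000, y=-3.252330: f=-2.070162 → y ← -3.252330 + 0.54·(-2.070162) = -4.370218
t=1.620000, y=-4.370218: f=-2.057181 → y ← -4.370218 + 0.54·(-2.057181) = -5.481095
t=2.160000, y=-5.481095: f=-2.041605 → y ← -5.481095 + 0.54·(-2.041605) = -6.583562
y(2.7) ≈ -6.5836

-6.5836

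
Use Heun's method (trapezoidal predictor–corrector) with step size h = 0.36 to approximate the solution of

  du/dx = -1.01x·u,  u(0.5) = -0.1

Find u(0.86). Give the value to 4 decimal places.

Heun: k1 = f(x_n, u_n); k2 = f(x_n + h, u_n + h·k1); u_{n+1} = u_n + (h/2)·(k1 + k2).
x=0.500000, u=-0.100000:
  k1 = f(0.500000, -0.100000) = 0.050500
  k2 = f(0.860000, -0.081820) = 0.071069
  u ← -0.100000 + (0.36/2)·(0.050500 + 0.071069) = -0.078118
u(0.86) ≈ -0.0781

-0.0781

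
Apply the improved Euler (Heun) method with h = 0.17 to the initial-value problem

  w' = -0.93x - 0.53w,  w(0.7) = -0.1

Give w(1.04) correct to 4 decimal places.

-0.3372

Heun: k1 = f(x_n, w_n); k2 = f(x_n + h, w_n + h·k1); w_{n+1} = w_n + (h/2)·(k1 + k2).
x=0.700000, w=-0.100000:
  k1 = f(0.700000, -0.100000) = -0.598000
  k2 = f(0.870000, -0.201660) = -0.702220
  w ← -0.100000 + (0.17/2)·(-0.598000 + (-0.702220)) = -0.210519
x=0.870000, w=-0.210519:
  k1 = f(0.870000, -0.210519) = -0.697525
  k2 = f(1.040000, -0.329098) = -0.792778
  w ← -0.210519 + (0.17/2)·(-0.697525 + (-0.792778)) = -0.337194
w(1.04) ≈ -0.3372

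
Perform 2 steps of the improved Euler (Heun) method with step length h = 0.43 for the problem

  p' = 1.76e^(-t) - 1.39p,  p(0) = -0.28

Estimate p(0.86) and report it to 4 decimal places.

0.3961

Heun: k1 = f(t_n, p_n); k2 = f(t_n + h, p_n + h·k1); p_{n+1} = p_n + (h/2)·(k1 + k2).
t=0.000000, p=-0.280000:
  k1 = f(0.000000, -0.280000) = 2.149200
  k2 = f(0.430000, 0.644156) = 0.249519
  p ← -0.280000 + (0.43/2)·(2.149200 + 0.249519) = 0.235725
t=0.430000, p=0.235725:
  k1 = f(0.430000, 0.235725) = 0.817239
  k2 = f(0.860000, 0.587137) = -0.071356
  p ← 0.235725 + (0.43/2)·(0.817239 + (-0.071356)) = 0.396090
p(0.86) ≈ 0.3961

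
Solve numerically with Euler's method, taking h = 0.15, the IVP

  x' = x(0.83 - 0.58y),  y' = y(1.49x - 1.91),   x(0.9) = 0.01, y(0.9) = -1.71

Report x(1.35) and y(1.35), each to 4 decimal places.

0.0188, -0.6286

Euler on (x,y): x_{n+1} = x_n + h·x', y_{n+1} = y_n + h·y'.
0.900000: (0.010000, -1.710000); f=(0.018218, 3.240621) → (0.012733, -1.223907)
1.050000: (0.012733, -1.223907); f=(0.019607, 2.314442) → (0.015674, -0.876740)
1.200000: (0.015674, -0.876740); f=(0.020979, 1.654099) → (0.018821, -0.628626)
(x(1.35), y(1.35)) ≈ (0.0188, -0.6286)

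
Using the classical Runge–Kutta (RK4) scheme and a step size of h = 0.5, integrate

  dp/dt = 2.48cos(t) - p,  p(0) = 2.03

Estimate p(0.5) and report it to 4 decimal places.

RK4: k1 = f(t_n, p_n); k2 = f(t_n + h/2, p_n + (h/2)·k1); k3 = f(t_n + h/2, p_n + (h/2)·k2); k4 = f(t_n + h, p_n + h·k3); p_{n+1} = p_n + (h/6)·(k1 + 2k2 + 2k3 + k4).
t=0.000000, p=2.030000:
  k1 = f(0.000000, 2.030000) = 0.450000
  k2 = f(0.250000, 2.142500) = 0.260403
  k3 = f(0.250000, 2.095101) = 0.307802
  k4 = f(0.500000, 2.183901) = -0.007496
  p ← 2.030000 + (0.5/6)·(k1 + 2k2 + 2k3 + k4) = 2.161576
p(0.5) ≈ 2.1616

2.1616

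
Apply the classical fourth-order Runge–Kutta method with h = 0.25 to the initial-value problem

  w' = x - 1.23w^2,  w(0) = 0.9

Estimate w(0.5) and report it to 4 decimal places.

RK4: k1 = f(x_n, w_n); k2 = f(x_n + h/2, w_n + (h/2)·k1); k3 = f(x_n + h/2, w_n + (h/2)·k2); k4 = f(x_n + h, w_n + h·k3); w_{n+1} = w_n + (h/6)·(k1 + 2k2 + 2k3 + k4).
x=0.000000, w=0.900000:
  k1 = f(0.000000, 0.900000) = -0.996300
  k2 = f(0.125000, 0.775463) = -0.614651
  k3 = f(0.125000, 0.823169) = -0.708456
  k4 = f(0.250000, 0.722886) = -0.392754
  w ← 0.900000 + (0.25/6)·(k1 + 2k2 + 2k3 + k4) = 0.731864
x=0.250000, w=0.731864:
  k1 = f(0.250000, 0.731864) = -0.408818
  k2 = f(0.375000, 0.680762) = -0.195027
  k3 = f(0.375000, 0.707486) = -0.240659
  k4 = f(0.500000, 0.671699) = -0.054951
  w ← 0.731864 + (0.25/6)·(k1 + 2k2 + 2k3 + k4) = 0.676233
w(0.5) ≈ 0.6762

0.6762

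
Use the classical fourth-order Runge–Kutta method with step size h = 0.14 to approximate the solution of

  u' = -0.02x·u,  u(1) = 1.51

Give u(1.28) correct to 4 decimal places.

RK4: k1 = f(x_n, u_n); k2 = f(x_n + h/2, u_n + (h/2)·k1); k3 = f(x_n + h/2, u_n + (h/2)·k2); k4 = f(x_n + h, u_n + h·k3); u_{n+1} = u_n + (h/6)·(k1 + 2k2 + 2k3 + k4).
x=1.000000, u=1.510000:
  k1 = f(1.000000, 1.510000) = -0.030200
  k2 = f(1.070000, 1.507886) = -0.032269
  k3 = f(1.070000, 1.507741) = -0.032266
  k4 = f(1.140000, 1.505483) = -0.034325
  u ← 1.510000 + (0.14/6)·(k1 + 2k2 + 2k3 + k4) = 1.505483
x=1.140000, u=1.505483:
  k1 = f(1.140000, 1.505483) = -0.034325
  k2 = f(1.210000, 1.503080) = -0.036375
  k3 = f(1.210000, 1.502937) = -0.036371
  k4 = f(1.280000, 1.500391) = -0.038410
  u ← 1.505483 + (0.14/6)·(k1 + 2k2 + 2k3 + k4) = 1.500391
u(1.28) ≈ 1.5004

1.5004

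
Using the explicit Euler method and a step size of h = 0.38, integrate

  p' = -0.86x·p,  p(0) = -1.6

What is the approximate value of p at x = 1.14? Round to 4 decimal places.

-1.0533

Euler: p_{n+1} = p_n + h·f(x_n, p_n).
x=0.000000, p=-1.600000: f=0.000000 → p ← -1.600000 + 0.38·0.000000 = -1.600000
x=0.380000, p=-1.600000: f=0.522880 → p ← -1.600000 + 0.38·0.522880 = -1.401306
x=0.760000, p=-1.401306: f=0.915893 → p ← -1.401306 + 0.38·0.915893 = -1.053266
p(1.14) ≈ -1.0533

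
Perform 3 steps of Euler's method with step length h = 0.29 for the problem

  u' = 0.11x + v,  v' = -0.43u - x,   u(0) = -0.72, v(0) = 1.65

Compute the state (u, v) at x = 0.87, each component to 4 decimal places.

0.7797, 1.4836

Euler on (u,v): u_{n+1} = u_n + h·u', v_{n+1} = v_n + h·v'.
0.000000: (-0.720000, 1.650000); f=(1.650000, 0.309600) → (-0.241500, 1.739784)
0.290000: (-0.241500, 1.739784); f=(1.771684, -0.186155) → (0.272288, 1.685799)
0.580000: (0.272288, 1.685799); f=(1.749599, -0.697084) → (0.779672, 1.483645)
(u(0.87), v(0.87)) ≈ (0.7797, 1.4836)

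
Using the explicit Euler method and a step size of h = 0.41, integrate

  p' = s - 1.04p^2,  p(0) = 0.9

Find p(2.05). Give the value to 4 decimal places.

Euler: p_{n+1} = p_n + h·f(s_n, p_n).
s=0.000000, p=0.900000: f=-0.842400 → p ← 0.900000 + 0.41·(-0.842400) = 0.554616
s=0.410000, p=0.554616: f=0.090097 → p ← 0.554616 + 0.41·0.090097 = 0.591556
s=0.820000, p=0.591556: f=0.456064 → p ← 0.591556 + 0.41·0.456064 = 0.778542
s=1.230000, p=0.778542: f=0.599627 → p ← 0.778542 + 0.41·0.599627 = 1.024389
s=1.640000, p=1.024389: f=0.548652 → p ← 1.024389 + 0.41·0.548652 = 1.249336
p(2.05) ≈ 1.2493

1.2493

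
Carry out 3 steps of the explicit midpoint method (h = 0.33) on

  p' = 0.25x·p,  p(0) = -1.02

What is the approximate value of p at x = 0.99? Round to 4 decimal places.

Midpoint: k1 = f(x_n, p_n); k2 = f(x_n + h/2, p_n + (h/2)·k1); p_{n+1} = p_n + h·k2.
x=0.000000, p=-1.020000:
  k1 = f(0.000000, -1.020000) = 0.000000
  k2 = f(0.165000, -1.020000) = -0.042075
  p ← -1.020000 + 0.33·(-0.042075) = -1.033885
x=0.330000, p=-1.033885:
  k1 = f(0.330000, -1.033885) = -0.085295
  k2 = f(0.495000, -1.047959) = -0.129685
  p ← -1.033885 + 0.33·(-0.129685) = -1.076681
x=0.660000, p=-1.076681:
  k1 = f(0.660000, -1.076681) = -0.177652
  k2 = f(0.825000, -1.105993) = -0.228111
  p ← -1.076681 + 0.33·(-0.228111) = -1.151957
p(0.99) ≈ -1.1520

-1.1520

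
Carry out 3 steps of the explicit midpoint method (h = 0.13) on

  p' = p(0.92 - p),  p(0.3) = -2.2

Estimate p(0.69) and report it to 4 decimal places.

-19.5020

Midpoint: k1 = f(x_n, p_n); k2 = f(x_n + h/2, p_n + (h/2)·k1); p_{n+1} = p_n + h·k2.
x=0.300000, p=-2.200000:
  k1 = f(0.300000, -2.200000) = -6.864000
  k2 = f(0.365000, -2.646160) = -9.436630
  p ← -2.200000 + 0.13·(-9.436630) = -3.426762
x=0.430000, p=-3.426762:
  k1 = f(0.430000, -3.426762) = -14.895318
  k2 = f(0.495000, -4.394958) = -23.359013
  p ← -3.426762 + 0.13·(-23.359013) = -6.463434
x=0.560000, p=-6.463434:
  k1 = f(0.560000, -6.463434) = -47.722332
  k2 = f(0.625000, -9.565385) = -100.296748
  p ← -6.463434 + 0.13·(-100.296748) = -19.502011
p(0.69) ≈ -19.5020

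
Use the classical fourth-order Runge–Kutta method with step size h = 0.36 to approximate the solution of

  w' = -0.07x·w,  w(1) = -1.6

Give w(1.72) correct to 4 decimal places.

-1.4940

RK4: k1 = f(x_n, w_n); k2 = f(x_n + h/2, w_n + (h/2)·k1); k3 = f(x_n + h/2, w_n + (h/2)·k2); k4 = f(x_n + h, w_n + h·k3); w_{n+1} = w_n + (h/6)·(k1 + 2k2 + 2k3 + k4).
x=1.000000, w=-1.600000:
  k1 = f(1.000000, -1.600000) = 0.112000
  k2 = f(1.180000, -1.579840) = 0.130495
  k3 = f(1.180000, -1.576511) = 0.130220
  k4 = f(1.360000, -1.553121) = 0.147857
  w ← -1.600000 + (0.36/6)·(k1 + 2k2 + 2k3 + k4) = -1.553123
x=1.360000, w=-1.553123:
  k1 = f(1.360000, -1.553123) = 0.147857
  k2 = f(1.540000, -1.526509) = 0.164558
  k3 = f(1.540000, -1.523502) = 0.164234
  k4 = f(1.720000, -1.493999) = 0.179877
  w ← -1.553123 + (0.36/6)·(k1 + 2k2 + 2k3 + k4) = -1.494004
w(1.72) ≈ -1.4940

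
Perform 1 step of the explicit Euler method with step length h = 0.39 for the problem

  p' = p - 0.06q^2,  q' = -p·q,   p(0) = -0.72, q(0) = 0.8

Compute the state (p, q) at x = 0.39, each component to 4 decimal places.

Euler on (p,q): p_{n+1} = p_n + h·p', q_{n+1} = q_n + h·q'.
0.000000: (-0.720000, 0.800000); f=(-0.758400, 0.576000) → (-1.015776, 1.024640)
(p(0.39), q(0.39)) ≈ (-1.0158, 1.0246)

-1.0158, 1.0246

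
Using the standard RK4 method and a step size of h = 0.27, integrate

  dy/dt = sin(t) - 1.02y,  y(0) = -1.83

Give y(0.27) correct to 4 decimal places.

-1.3564

RK4: k1 = f(t_n, y_n); k2 = f(t_n + h/2, y_n + (h/2)·k1); k3 = f(t_n + h/2, y_n + (h/2)·k2); k4 = f(t_n + h, y_n + h·k3); y_{n+1} = y_n + (h/6)·(k1 + 2k2 + 2k3 + k4).
t=0.000000, y=-1.830000:
  k1 = f(0.000000, -1.830000) = 1.866600
  k2 = f(0.135000, -1.578009) = 1.744159
  k3 = f(0.135000, -1.594538) = 1.761020
  k4 = f(0.270000, -1.354525) = 1.648347
  y ← -1.830000 + (0.27/6)·(k1 + 2k2 + 2k3 + k4) = -1.356361
y(0.27) ≈ -1.3564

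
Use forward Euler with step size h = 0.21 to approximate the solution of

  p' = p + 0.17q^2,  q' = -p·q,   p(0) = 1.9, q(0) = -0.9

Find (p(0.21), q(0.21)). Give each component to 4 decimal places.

2.3279, -0.5409

Euler on (p,q): p_{n+1} = p_n + h·p', q_{n+1} = q_n + h·q'.
0.000000: (1.900000, -0.900000); f=(2.037700, 1.710000) → (2.327917, -0.540900)
(p(0.21), q(0.21)) ≈ (2.3279, -0.5409)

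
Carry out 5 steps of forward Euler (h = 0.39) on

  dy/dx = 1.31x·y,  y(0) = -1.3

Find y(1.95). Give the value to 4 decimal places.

-6.2600

Euler: y_{n+1} = y_n + h·f(x_n, y_n).
x=0.000000, y=-1.300000: f=0.000000 → y ← -1.300000 + 0.39·0.000000 = -1.300000
x=0.390000, y=-1.300000: f=-0.664170 → y ← -1.300000 + 0.39·(-0.664170) = -1.559026
x=0.780000, y=-1.559026: f=-1.593013 → y ← -1.559026 + 0.39·(-1.593013) = -2.180301
x=1.170000, y=-2.180301: f=-3.341748 → y ← -2.180301 + 0.39·(-3.341748) = -3.483583
x=1.560000, y=-3.483583: f=-7.119050 → y ← -3.483583 + 0.39·(-7.119050) = -6.260013
y(1.95) ≈ -6.2600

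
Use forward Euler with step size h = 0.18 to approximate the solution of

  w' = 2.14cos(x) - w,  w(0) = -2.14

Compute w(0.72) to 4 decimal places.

Euler: w_{n+1} = w_n + h·f(x_n, w_n).
x=0.000000, w=-2.140000: f=4.280000 → w ← -2.140000 + 0.18·4.280000 = -1.369600
x=0.180000, w=-1.369600: f=3.475026 → w ← -1.369600 + 0.18·3.475026 = -0.744095
x=0.360000, w=-0.744095: f=2.746915 → w ← -0.744095 + 0.18·2.746915 = -0.249651
x=0.540000, w=-0.249651: f=2.085147 → w ← -0.249651 + 0.18·2.085147 = 0.125676
w(0.72) ≈ 0.1257

0.1257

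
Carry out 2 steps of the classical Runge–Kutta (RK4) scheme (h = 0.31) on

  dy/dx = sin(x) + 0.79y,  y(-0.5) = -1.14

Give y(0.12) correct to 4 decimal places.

-2.0287

RK4: k1 = f(x_n, y_n); k2 = f(x_n + h/2, y_n + (h/2)·k1); k3 = f(x_n + h/2, y_n + (h/2)·k2); k4 = f(x_n + h, y_n + h·k3); y_{n+1} = y_n + (h/6)·(k1 + 2k2 + 2k3 + k4).
x=-0.500000, y=-1.140000:
  k1 = f(-0.500000, -1.140000) = -1.380026
  k2 = f(-0.345000, -1.353904) = -1.407781
  k3 = f(-0.345000, -1.358206) = -1.411179
  k4 = f(-0.190000, -1.577466) = -1.435057
  y ← -1.140000 + (0.31/6)·(k1 + 2k2 + 2k3 + k4) = -1.576738
x=-0.190000, y=-1.576738:
  k1 = f(-0.190000, -1.576738) = -1.434482
  k2 = f(-0.035000, -1.799083) = -1.456269
  k3 = f(-0.035000, -1.802460) = -1.458936
  k4 = f(0.120000, -2.029009) = -1.483205
  y ← -1.576738 + (0.31/6)·(k1 + 2k2 + 2k3 + k4) = -2.028723
y(0.12) ≈ -2.0287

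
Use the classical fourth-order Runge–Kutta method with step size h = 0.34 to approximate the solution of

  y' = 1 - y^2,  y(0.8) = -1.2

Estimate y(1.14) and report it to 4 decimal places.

-1.4367

RK4: k1 = f(x_n, y_n); k2 = f(x_n + h/2, y_n + (h/2)·k1); k3 = f(x_n + h/2, y_n + (h/2)·k2); k4 = f(x_n + h, y_n + h·k3); y_{n+1} = y_n + (h/6)·(k1 + 2k2 + 2k3 + k4).
x=0.800000, y=-1.200000:
  k1 = f(0.800000, -1.200000) = -0.440000
  k2 = f(0.970000, -1.274800) = -0.625115
  k3 = f(0.970000, -1.306270) = -0.706340
  k4 = f(1.140000, -1.440156) = -1.074048
  y ← -1.200000 + (0.34/6)·(k1 + 2k2 + 2k3 + k4) = -1.436694
y(1.14) ≈ -1.4367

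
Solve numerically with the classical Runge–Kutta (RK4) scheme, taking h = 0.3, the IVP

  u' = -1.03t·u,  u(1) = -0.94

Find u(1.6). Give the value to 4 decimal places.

RK4: k1 = f(t_n, u_n); k2 = f(t_n + h/2, u_n + (h/2)·k1); k3 = f(t_n + h/2, u_n + (h/2)·k2); k4 = f(t_n + h, u_n + h·k3); u_{n+1} = u_n + (h/6)·(k1 + 2k2 + 2k3 + k4).
t=1.000000, u=-0.940000:
  k1 = f(1.000000, -0.940000) = 0.968200
  k2 = f(1.150000, -0.794770) = 0.941405
  k3 = f(1.150000, -0.798789) = 0.946166
  k4 = f(1.300000, -0.656150) = 0.878585
  u ← -0.940000 + (0.3/6)·(k1 + 2k2 + 2k3 + k4) = -0.658904
t=1.300000, u=-0.658904:
  k1 = f(1.300000, -0.658904) = 0.882272
  k2 = f(1.450000, -0.526563) = 0.786422
  k3 = f(1.450000, -0.540940) = 0.807894
  k4 = f(1.600000, -0.416535) = 0.686450
  u ← -0.658904 + (0.3/6)·(k1 + 2k2 + 2k3 + k4) = -0.421036
u(1.6) ≈ -0.4210

-0.4210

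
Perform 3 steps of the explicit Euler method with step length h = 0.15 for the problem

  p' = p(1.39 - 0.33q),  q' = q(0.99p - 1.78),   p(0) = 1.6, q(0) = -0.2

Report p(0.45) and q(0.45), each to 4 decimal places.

2.8931, -0.2155

Euler on (p,q): p_{n+1} = p_n + h·p', q_{n+1} = q_n + h·q'.
0.000000: (1.600000, -0.200000); f=(2.329600, 0.039200) → (1.949440, -0.194120)
0.150000: (1.949440, -0.194120); f=(2.834602, -0.029107) → (2.374630, -0.198486)
0.300000: (2.374630, -0.198486); f=(3.456275, -0.113313) → (2.893072, -0.215483)
(p(0.45), q(0.45)) ≈ (2.8931, -0.2155)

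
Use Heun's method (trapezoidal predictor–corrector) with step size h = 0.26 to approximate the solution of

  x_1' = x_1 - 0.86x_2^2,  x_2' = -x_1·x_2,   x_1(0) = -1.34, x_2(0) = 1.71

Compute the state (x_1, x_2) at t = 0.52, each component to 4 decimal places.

Heun on (x_1,x_2): k1 = f(t_n, state_n); k2 = f(t_n + h, state_n + h·k1); state_{n+1} = state_n + (h/2)·(k1 + k2).
0.000000: (-1.340000, 1.710000)
  k1 = (-3.854726, 2.291400)
  predictor → (-2.342229, 2.305764)
  k2 = (-6.914460, 5.400627)
  → (-2.739994, 2.709963)
0.260000: (-2.739994, 2.709963)
  k1 = (-9.055750, 7.425284)
  predictor → (-5.094489, 4.640537)
  k2 = (-23.614234, 23.641167)
  → (-6.987092, 6.748602)
(x_1(0.52), x_2(0.52)) ≈ (-6.9871, 6.7486)

-6.9871, 6.7486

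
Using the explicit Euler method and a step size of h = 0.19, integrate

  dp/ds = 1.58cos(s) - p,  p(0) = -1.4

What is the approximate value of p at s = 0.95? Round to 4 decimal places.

Euler: p_{n+1} = p_n + h·f(s_n, p_n).
s=0.000000, p=-1.400000: f=2.980000 → p ← -1.400000 + 0.19·2.980000 = -0.833800
s=0.190000, p=-0.833800: f=2.385367 → p ← -0.833800 + 0.19·2.385367 = -0.380580
s=0.380000, p=-0.380580: f=1.847870 → p ← -0.380580 + 0.19·1.847870 = -0.029485
s=0.570000, p=-0.029485: f=1.359688 → p ← -0.029485 + 0.19·1.359688 = 0.228856
s=0.760000, p=0.228856: f=0.916385 → p ← 0.228856 + 0.19·0.916385 = 0.402969
p(0.95) ≈ 0.4030

0.4030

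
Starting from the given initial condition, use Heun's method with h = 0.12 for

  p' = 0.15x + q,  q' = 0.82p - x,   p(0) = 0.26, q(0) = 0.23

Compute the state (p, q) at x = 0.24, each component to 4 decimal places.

Heun on (p,q): k1 = f(x_n, state_n); k2 = f(x_n + h, state_n + h·k1); state_{n+1} = state_n + (h/2)·(k1 + k2).
0.000000: (0.260000, 0.230000)
  k1 = (0.230000, 0.213200)
  predictor → (0.287600, 0.255584)
  k2 = (0.273584, 0.115832)
  → (0.290215, 0.249742)
0.120000: (0.290215, 0.249742)
  k1 = (0.267742, 0.117976)
  predictor → (0.322344, 0.263899)
  k2 = (0.299899, 0.024322)
  → (0.324273, 0.258280)
(p(0.24), q(0.24)) ≈ (0.3243, 0.2583)

0.3243, 0.2583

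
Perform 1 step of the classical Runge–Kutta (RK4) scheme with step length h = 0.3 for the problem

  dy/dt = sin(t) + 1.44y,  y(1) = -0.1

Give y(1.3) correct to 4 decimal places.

0.1854

RK4: k1 = f(t_n, y_n); k2 = f(t_n + h/2, y_n + (h/2)·k1); k3 = f(t_n + h/2, y_n + (h/2)·k2); k4 = f(t_n + h, y_n + h·k3); y_{n+1} = y_n + (h/6)·(k1 + 2k2 + 2k3 + k4).
t=1.000000, y=-0.100000:
  k1 = f(1.000000, -0.100000) = 0.697471
  k2 = f(1.150000, 0.004621) = 0.919418
  k3 = f(1.150000, 0.037913) = 0.967358
  k4 = f(1.300000, 0.190207) = 1.237457
  y ← -0.100000 + (0.3/6)·(k1 + 2k2 + 2k3 + k4) = 0.185424
y(1.3) ≈ 0.1854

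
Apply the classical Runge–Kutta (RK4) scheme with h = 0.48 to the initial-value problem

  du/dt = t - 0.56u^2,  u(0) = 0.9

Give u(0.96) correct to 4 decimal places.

0.9622

RK4: k1 = f(t_n, u_n); k2 = f(t_n + h/2, u_n + (h/2)·k1); k3 = f(t_n + h/2, u_n + (h/2)·k2); k4 = f(t_n + h, u_n + h·k3); u_{n+1} = u_n + (h/6)·(k1 + 2k2 + 2k3 + k4).
t=0.000000, u=0.900000:
  k1 = f(0.000000, 0.900000) = -0.453600
  k2 = f(0.240000, 0.791136) = -0.110502
  k3 = f(0.240000, 0.873480) = -0.187261
  k4 = f(0.480000, 0.810115) = 0.112480
  u ← 0.900000 + (0.48/6)·(k1 + 2k2 + 2k3 + k4) = 0.825068
t=0.480000, u=0.825068:
  k1 = f(0.480000, 0.825068) = 0.098787
  k2 = f(0.720000, 0.848777) = 0.316563
  k3 = f(0.720000, 0.901043) = 0.265348
  k4 = f(0.960000, 0.952435) = 0.452006
  u ← 0.825068 + (0.48/6)·(k1 + 2k2 + 2k3 + k4) = 0.962237
u(0.96) ≈ 0.9622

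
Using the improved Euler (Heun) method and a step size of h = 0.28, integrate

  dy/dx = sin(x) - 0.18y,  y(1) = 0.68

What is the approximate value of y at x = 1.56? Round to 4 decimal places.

1.1161

Heun: k1 = f(x_n, y_n); k2 = f(x_n + h, y_n + h·k1); y_{n+1} = y_n + (h/2)·(k1 + k2).
x=1.000000, y=0.680000:
  k1 = f(1.000000, 0.680000) = 0.719071
  k2 = f(1.280000, 0.881340) = 0.799375
  y ← 0.680000 + (0.28/2)·(0.719071 + 0.799375) = 0.892582
x=1.280000, y=0.892582:
  k1 = f(1.280000, 0.892582) = 0.797351
  k2 = f(1.560000, 1.115841) = 0.799090
  y ← 0.892582 + (0.28/2)·(0.797351 + 0.799090) = 1.116084
y(1.56) ≈ 1.1161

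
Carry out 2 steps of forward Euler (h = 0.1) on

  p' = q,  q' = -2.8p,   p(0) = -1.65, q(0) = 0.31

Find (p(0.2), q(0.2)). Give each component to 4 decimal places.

-1.5418, 1.2253

Euler on (p,q): p_{n+1} = p_n + h·p', q_{n+1} = q_n + h·q'.
0.000000: (-1.650000, 0.310000); f=(0.310000, 4.620000) → (-1.619000, 0.772000)
0.100000: (-1.619000, 0.772000); f=(0.772000, 4.533200) → (-1.541800, 1.225320)
(p(0.2), q(0.2)) ≈ (-1.5418, 1.2253)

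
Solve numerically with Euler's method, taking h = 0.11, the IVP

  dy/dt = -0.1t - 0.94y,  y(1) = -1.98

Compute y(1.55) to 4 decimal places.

-1.2029

Euler: y_{n+1} = y_n + h·f(t_n, y_n).
t=1.000000, y=-1.980000: f=1.761200 → y ← -1.980000 + 0.11·1.761200 = -1.786268
t=1.110000, y=-1.786268: f=1.568092 → y ← -1.786268 + 0.11·1.568092 = -1.613778
t=1.220000, y=-1.613778: f=1.394951 → y ← -1.613778 + 0.11·1.394951 = -1.460333
t=1.330000, y=-1.460333: f=1.239713 → y ← -1.460333 + 0.11·1.239713 = -1.323965
t=1.440000, y=-1.323965: f=1.100527 → y ← -1.323965 + 0.11·1.100527 = -1.202907
y(1.55) ≈ -1.2029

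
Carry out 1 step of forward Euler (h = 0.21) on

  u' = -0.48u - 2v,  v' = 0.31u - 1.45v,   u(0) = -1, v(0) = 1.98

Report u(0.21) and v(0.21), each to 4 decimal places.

Euler on (u,v): u_{n+1} = u_n + h·u', v_{n+1} = v_n + h·v'.
0.000000: (-1.000000, 1.980000); f=(-3.480000, -3.181000) → (-1.730800, 1.311990)
(u(0.21), v(0.21)) ≈ (-1.7308, 1.3120)

-1.7308, 1.3120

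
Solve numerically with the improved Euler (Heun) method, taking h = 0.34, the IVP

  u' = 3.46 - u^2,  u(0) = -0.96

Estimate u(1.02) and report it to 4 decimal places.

1.4218

Heun: k1 = f(x_n, u_n); k2 = f(x_n + h, u_n + h·k1); u_{n+1} = u_n + (h/2)·(k1 + k2).
x=0.000000, u=-0.960000:
  k1 = f(0.000000, -0.960000) = 2.538400
  k2 = f(0.340000, -0.096944) = 3.450602
  u ← -0.960000 + (0.34/2)·(2.538400 + 3.450602) = 0.058130
x=0.340000, u=0.058130:
  k1 = f(0.340000, 0.058130) = 3.456621
  k2 = f(0.680000, 1.233381) = 1.938770
  u ← 0.058130 + (0.34/2)·(3.456621 + 1.938770) = 0.975347
x=0.680000, u=0.975347:
  k1 = f(0.680000, 0.975347) = 2.508699
  k2 = f(1.020000, 1.828304) = 0.117303
  u ← 0.975347 + (0.34/2)·(2.508699 + 0.117303) = 1.421767
u(1.02) ≈ 1.4218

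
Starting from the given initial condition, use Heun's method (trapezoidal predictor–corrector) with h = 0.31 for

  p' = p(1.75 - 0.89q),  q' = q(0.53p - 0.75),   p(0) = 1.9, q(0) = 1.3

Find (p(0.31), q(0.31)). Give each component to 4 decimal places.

Heun on (p,q): k1 = f(t_n, state_n); k2 = f(t_n + h, state_n + h·k1); state_{n+1} = state_n + (h/2)·(k1 + k2).
0.000000: (1.900000, 1.300000)
  k1 = (1.126700, 0.334100)
  predictor → (2.249277, 1.403571)
  k2 = (1.126487, 0.620542)
  → (2.249244, 1.447970)
(p(0.31), q(0.31)) ≈ (2.2492, 1.4480)

2.2492, 1.4480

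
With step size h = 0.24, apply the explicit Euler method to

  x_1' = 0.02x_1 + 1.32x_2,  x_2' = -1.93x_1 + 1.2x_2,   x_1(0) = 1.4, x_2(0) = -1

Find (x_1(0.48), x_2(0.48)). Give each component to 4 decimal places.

0.4817, -2.9990

Euler on (x_1,x_2): x_1_{n+1} = x_1_n + h·x_1', x_2_{n+1} = x_2_n + h·x_2'.
0.000000: (1.400000, -1.000000); f=(-1.292000, -3.902000) → (1.089920, -1.936480)
0.240000: (1.089920, -1.936480); f=(-2.534355, -4.427322) → (0.481675, -2.999037)
(x_1(0.48), x_2(0.48)) ≈ (0.4817, -2.9990)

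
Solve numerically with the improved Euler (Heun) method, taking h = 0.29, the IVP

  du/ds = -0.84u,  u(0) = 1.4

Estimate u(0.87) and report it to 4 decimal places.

0.6800

Heun: k1 = f(s_n, u_n); k2 = f(s_n + h, u_n + h·k1); u_{n+1} = u_n + (h/2)·(k1 + k2).
s=0.000000, u=1.400000:
  k1 = f(0.000000, 1.400000) = -1.176000
  k2 = f(0.290000, 1.058960) = -0.889526
  u ← 1.400000 + (0.29/2)·(-1.176000 + (-0.889526)) = 1.100499
s=0.290000, u=1.100499:
  k1 = f(0.290000, 1.100499) = -0.924419
  k2 = f(0.580000, 0.832417) = -0.699230
  u ← 1.100499 + (0.29/2)·(-0.924419 + (-0.699230)) = 0.865070
s=0.580000, u=0.865070:
  k1 = f(0.580000, 0.865070) = -0.726658
  k2 = f(0.870000, 0.654339) = -0.549644
  u ← 0.865070 + (0.29/2)·(-0.726658 + (-0.549644)) = 0.680006
u(0.87) ≈ 0.6800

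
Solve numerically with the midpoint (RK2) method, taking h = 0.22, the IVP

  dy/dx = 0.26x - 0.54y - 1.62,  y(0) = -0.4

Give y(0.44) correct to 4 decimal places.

Midpoint: k1 = f(x_n, y_n); k2 = f(x_n + h/2, y_n + (h/2)·k1); y_{n+1} = y_n + h·k2.
x=0.000000, y=-0.400000:
  k1 = f(0.000000, -0.400000) = -1.404000
  k2 = f(0.110000, -0.554440) = -1.292002
  y ← -0.400000 + 0.22·(-1.292002) = -0.684241
x=0.220000, y=-0.684241:
  k1 = f(0.220000, -0.684241) = -1.193310
  k2 = f(0.330000, -0.815505) = -1.093827
  y ← -0.684241 + 0.22·(-1.093827) = -0.924883
y(0.44) ≈ -0.9249

-0.9249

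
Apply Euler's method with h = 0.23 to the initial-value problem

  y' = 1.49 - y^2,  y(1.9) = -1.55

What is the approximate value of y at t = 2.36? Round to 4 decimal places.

-2.1295

Euler: y_{n+1} = y_n + h·f(t_n, y_n).
t=1.900000, y=-1.550000: f=-0.912500 → y ← -1.550000 + 0.23·(-0.912500) = -1.759875
t=2.130000, y=-1.759875: f=-1.607160 → y ← -1.759875 + 0.23·(-1.607160) = -2.129522
y(2.36) ≈ -2.1295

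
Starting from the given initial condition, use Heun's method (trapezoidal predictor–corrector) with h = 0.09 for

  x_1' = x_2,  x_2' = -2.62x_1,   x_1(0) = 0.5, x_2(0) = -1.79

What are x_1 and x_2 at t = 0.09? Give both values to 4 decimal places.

0.3336, -1.8889

Heun on (x_1,x_2): k1 = f(t_n, state_n); k2 = f(t_n + h, state_n + h·k1); state_{n+1} = state_n + (h/2)·(k1 + k2).
0.000000: (0.500000, -1.790000)
  k1 = (-1.790000, -1.310000)
  predictor → (0.338900, -1.907900)
  k2 = (-1.907900, -0.887918)
  → (0.333595, -1.888906)
(x_1(0.09), x_2(0.09)) ≈ (0.3336, -1.8889)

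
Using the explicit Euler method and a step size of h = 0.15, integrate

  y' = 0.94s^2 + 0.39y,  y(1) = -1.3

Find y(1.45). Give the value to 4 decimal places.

-0.9481

Euler: y_{n+1} = y_n + h·f(s_n, y_n).
s=1.000000, y=-1.300000: f=0.433000 → y ← -1.300000 + 0.15·0.433000 = -1.235050
s=1.150000, y=-1.235050: f=0.761480 → y ← -1.235050 + 0.15·0.761480 = -1.120828
s=1.300000, y=-1.120828: f=1.151477 → y ← -1.120828 + 0.15·1.151477 = -0.948106
y(1.45) ≈ -0.9481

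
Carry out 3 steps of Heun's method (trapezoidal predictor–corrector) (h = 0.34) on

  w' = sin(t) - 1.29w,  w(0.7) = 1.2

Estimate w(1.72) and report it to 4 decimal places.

0.8569

Heun: k1 = f(t_n, w_n); k2 = f(t_n + h, w_n + h·k1); w_{n+1} = w_n + (h/2)·(k1 + k2).
t=0.700000, w=1.200000:
  k1 = f(0.700000, 1.200000) = -0.903782
  k2 = f(1.040000, 0.892714) = -0.289197
  w ← 1.200000 + (0.34/2)·(-0.903782 + (-0.289197)) = 0.997194
t=1.040000, w=0.997194:
  k1 = f(1.040000, 0.997194) = -0.423975
  k2 = f(1.380000, 0.853042) = -0.118571
  w ← 0.997194 + (0.34/2)·(-0.423975 + (-0.118571)) = 0.904961
t=1.380000, w=0.904961:
  k1 = f(1.380000, 0.904961) = -0.185546
  k2 = f(1.720000, 0.841875) = -0.097129
  w ← 0.904961 + (0.34/2)·(-0.185546 + (-0.097129)) = 0.856906
w(1.72) ≈ 0.8569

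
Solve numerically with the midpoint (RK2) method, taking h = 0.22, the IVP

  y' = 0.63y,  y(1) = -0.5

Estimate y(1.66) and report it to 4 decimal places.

-0.7569

Midpoint: k1 = f(x_n, y_n); k2 = f(x_n + h/2, y_n + (h/2)·k1); y_{n+1} = y_n + h·k2.
x=1.000000, y=-0.500000:
  k1 = f(1.000000, -0.500000) = -0.315000
  k2 = f(1.110000, -0.534650) = -0.336830
  y ← -0.500000 + 0.22·(-0.336830) = -0.574102
x=1.220000, y=-0.574102:
  k1 = f(1.220000, -0.574102) = -0.361685
  k2 = f(1.330000, -0.613888) = -0.386749
  y ← -0.574102 + 0.22·(-0.386749) = -0.659187
x=1.440000, y=-0.659187:
  k1 = f(1.440000, -0.659187) = -0.415288
  k2 = f(1.550000, -0.704869) = -0.444067
  y ← -0.659187 + 0.22·(-0.444067) = -0.756882
y(1.66) ≈ -0.7569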